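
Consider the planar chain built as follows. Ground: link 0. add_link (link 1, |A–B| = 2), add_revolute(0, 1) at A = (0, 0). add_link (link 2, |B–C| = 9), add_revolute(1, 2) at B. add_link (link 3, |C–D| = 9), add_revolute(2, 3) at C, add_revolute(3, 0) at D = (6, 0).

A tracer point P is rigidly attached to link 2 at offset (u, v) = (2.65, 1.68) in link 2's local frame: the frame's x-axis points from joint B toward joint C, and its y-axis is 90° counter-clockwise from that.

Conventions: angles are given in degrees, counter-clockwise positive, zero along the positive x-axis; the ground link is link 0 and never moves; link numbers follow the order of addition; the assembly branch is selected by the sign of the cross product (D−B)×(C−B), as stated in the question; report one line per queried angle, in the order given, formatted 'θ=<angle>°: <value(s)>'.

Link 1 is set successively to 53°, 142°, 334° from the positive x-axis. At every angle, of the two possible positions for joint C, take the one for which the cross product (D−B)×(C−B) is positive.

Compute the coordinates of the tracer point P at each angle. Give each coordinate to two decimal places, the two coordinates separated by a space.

A=(0,0), D=(6.00,0)
θ=53°: B = A + 2.00·(cos53°, sin53°) = (1.2036, 1.5973)
θ=53°: |BD| = 5.0553
θ=53°: circle(B,9.00) ∩ circle(D,9.00): a=2.5277, h=8.6378
θ=53°:   candidates: C₊=(6.3310,8.9939) cross=43.667; C₋=(0.8727,-7.3966) cross=-43.667
θ=53°:   branch + wants cross > 0 → take C=(6.3310,8.9939) (cross=43.667)
θ=53°: ex = (C−B)/|BC| = (0.5697,0.8218); ey = (-0.8218,0.5697)
θ=53°: P = B + 2.65·ex + 1.68·ey = (1.3326,4.7323)
θ=142°: B = A + 2.00·(cos142°, sin142°) = (-1.5760, 1.2313)
θ=142°: |BD| = 7.6754
θ=142°: circle(B,9.00) ∩ circle(D,9.00): a=3.8377, h=8.1408
θ=142°:   candidates: C₊=(3.5180,8.6510) cross=62.484; C₋=(0.9060,-7.4197) cross=-62.484
θ=142°:   branch + wants cross > 0 → take C=(3.5180,8.6510) (cross=62.484)
θ=142°: ex = (C−B)/|BC| = (0.5660,0.8244); ey = (-0.8244,0.5660)
θ=142°: P = B + 2.65·ex + 1.68·ey = (-1.4611,4.3669)
θ=334°: B = A + 2.00·(cos334°, sin334°) = (1.7976, -0.8767)
θ=334°: |BD| = 4.2929
θ=334°: circle(B,9.00) ∩ circle(D,9.00): a=2.1464, h=8.7403
θ=334°:   candidates: C₊=(2.1138,8.1177) cross=37.521; C₋=(5.6838,-8.9944) cross=-37.521
θ=334°:   branch + wants cross > 0 → take C=(2.1138,8.1177) (cross=37.521)
θ=334°: ex = (C−B)/|BC| = (0.0351,0.9994); ey = (-0.9994,0.0351)
θ=334°: P = B + 2.65·ex + 1.68·ey = (0.2117,1.8306)

θ=53°: 1.33 4.73
θ=142°: -1.46 4.37
θ=334°: 0.21 1.83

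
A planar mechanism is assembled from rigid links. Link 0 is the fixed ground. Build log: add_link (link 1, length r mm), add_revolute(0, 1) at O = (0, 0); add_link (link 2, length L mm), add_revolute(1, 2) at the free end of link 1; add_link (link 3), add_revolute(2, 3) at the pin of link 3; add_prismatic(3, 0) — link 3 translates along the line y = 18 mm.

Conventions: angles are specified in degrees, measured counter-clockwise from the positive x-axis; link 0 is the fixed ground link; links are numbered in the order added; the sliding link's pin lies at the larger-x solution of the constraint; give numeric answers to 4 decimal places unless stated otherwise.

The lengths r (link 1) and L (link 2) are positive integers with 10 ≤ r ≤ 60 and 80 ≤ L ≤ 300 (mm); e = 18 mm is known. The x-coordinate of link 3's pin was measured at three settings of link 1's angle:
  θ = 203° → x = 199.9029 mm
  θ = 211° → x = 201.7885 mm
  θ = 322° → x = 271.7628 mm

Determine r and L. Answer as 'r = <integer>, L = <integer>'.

constraint per measurement: (x − r cos θ)² + (r sin θ − e)² = L²
subtracting the θ₁ and θ₂ equations cancels the r² and L² terms:
r = (x₁² − x₂²) / (2[(x₁cos θ₁ + e sin θ₁) − (x₂cos θ₂ + e sin θ₂)]) = 42.9988 → r = 43
L² = (x₁ − r cos θ₁)² + (r sin θ₁ − e)² = 58564.0179 → L = 242.0000 → L = 242
check at θ₃=322°: x = 271.7628 (printed 271.7628) ✓

r = 43, L = 242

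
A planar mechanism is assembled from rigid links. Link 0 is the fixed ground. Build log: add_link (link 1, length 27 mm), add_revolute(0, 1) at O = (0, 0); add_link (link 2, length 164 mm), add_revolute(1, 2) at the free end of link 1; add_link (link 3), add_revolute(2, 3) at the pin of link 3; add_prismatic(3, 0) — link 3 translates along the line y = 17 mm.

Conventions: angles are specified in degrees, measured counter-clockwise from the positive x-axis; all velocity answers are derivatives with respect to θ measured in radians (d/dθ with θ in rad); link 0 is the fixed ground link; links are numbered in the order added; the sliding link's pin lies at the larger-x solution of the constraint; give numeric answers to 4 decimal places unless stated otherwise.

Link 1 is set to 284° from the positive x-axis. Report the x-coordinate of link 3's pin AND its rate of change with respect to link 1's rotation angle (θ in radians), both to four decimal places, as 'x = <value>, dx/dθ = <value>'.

geometry: r = 27 mm, L = 164 mm, e = 17 mm
crank pin P = (r cos θ, r sin θ) = (6.531891, -26.197985)
h = r sin θ − e = -26.197985 − 17 = -43.197985
x = r cos θ + √(L² − h²) = 6.531891 + 158.208515 = 164.740406
dx/dθ = −r sin θ − h·r cos θ/√(L² − h²) (θ in radians; h = -43.197985) = 27.981482

x = 164.7404, dx/dθ = 27.9815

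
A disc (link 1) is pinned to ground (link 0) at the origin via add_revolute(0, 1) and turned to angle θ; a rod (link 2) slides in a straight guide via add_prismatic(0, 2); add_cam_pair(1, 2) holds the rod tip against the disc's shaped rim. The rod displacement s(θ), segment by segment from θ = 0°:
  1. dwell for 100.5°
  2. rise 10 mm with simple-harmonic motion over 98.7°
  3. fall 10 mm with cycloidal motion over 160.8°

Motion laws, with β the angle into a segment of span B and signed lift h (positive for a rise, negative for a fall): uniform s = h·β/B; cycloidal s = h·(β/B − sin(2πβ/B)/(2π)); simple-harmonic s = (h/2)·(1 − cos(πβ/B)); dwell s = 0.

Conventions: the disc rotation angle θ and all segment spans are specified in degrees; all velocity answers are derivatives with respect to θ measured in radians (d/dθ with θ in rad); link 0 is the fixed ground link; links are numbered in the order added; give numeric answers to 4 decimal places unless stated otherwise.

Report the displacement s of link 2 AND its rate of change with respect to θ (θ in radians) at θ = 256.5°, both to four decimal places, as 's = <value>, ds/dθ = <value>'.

segment 1 (0° to 100.5°, dwell): s unchanged at 0.0000
segment 2 (100.5° to 199.2°, simple-harmonic, h = 10) is passed completely: s = 0.0000 + (10) = 10.0000
θ = 256.5° falls in segment 3 (199.2° to 360°, cycloidal, h = -10): β = 256.5 − 199.2 = 57.3°, B = 160.8°; Δs = -10·(0.3563 − sin(2π·0.3563)/(2π)) = -2.3141; s = 10.0000 − 2.3141 = 7.6859
velocity in seg [199.2°–360°] (cycloidal), θ in radians: β = 57.3° = 1.0001 rad, B = 160.8° = 2.8065 rad; ds/dθ = (h/B)(1 − cos(2πβ/B)) = ((-10)/2.8065)(1 − cos(2π·0.3563)) = -5.770747 mm/rad

s = 7.6859, ds/dθ = -5.7707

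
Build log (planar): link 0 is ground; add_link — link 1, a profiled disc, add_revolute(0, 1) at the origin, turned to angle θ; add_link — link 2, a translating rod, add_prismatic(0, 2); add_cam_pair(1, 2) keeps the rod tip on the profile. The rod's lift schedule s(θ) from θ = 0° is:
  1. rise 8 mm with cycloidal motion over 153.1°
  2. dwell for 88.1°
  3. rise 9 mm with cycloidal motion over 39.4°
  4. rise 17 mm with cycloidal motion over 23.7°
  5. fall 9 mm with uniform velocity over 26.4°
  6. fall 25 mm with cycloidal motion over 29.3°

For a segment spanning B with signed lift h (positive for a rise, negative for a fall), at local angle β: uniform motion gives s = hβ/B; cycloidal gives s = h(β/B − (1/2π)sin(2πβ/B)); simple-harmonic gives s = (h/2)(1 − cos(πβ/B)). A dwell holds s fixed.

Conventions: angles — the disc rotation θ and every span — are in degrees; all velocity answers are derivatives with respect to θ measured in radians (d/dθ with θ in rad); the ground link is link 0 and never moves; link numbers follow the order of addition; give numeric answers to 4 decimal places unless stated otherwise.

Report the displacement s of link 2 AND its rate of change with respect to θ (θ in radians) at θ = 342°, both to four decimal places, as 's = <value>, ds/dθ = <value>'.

seg 1 [0°–153.1°] cycloidal, h=8: full span → s += 8 → s = 8.0000
seg 2 [153.1°–241.2°] dwell: s stays 8.0000
seg 3 [241.2°–280.6°] cycloidal, h=9: full span → s += 9 → s = 17.0000
seg 4 [280.6°–304.3°] cycloidal, h=17: full span → s += 17 → s = 34.0000
seg 5 [304.3°–330.7°] uniform, h=-9: full span → s += -9 → s = 25.0000
seg 6 [330.7°–360°] cycloidal, h=-25: θ=342° here. β=11.3, B=29.3. -25·(0.3857 − sin(2π·0.3857)/(2π)) = -7.0229 → s = 17.9771
velocity in seg [330.7°–360°] (cycloidal), θ in radians: β = 11.3° = 0.1972 rad, B = 29.3° = 0.5114 rad; ds/dθ = (h/B)(1 − cos(2πβ/B)) = ((-25)/0.5114)(1 − cos(2π·0.3857)) = -85.692872 mm/rad

s = 17.9771, ds/dθ = -85.6929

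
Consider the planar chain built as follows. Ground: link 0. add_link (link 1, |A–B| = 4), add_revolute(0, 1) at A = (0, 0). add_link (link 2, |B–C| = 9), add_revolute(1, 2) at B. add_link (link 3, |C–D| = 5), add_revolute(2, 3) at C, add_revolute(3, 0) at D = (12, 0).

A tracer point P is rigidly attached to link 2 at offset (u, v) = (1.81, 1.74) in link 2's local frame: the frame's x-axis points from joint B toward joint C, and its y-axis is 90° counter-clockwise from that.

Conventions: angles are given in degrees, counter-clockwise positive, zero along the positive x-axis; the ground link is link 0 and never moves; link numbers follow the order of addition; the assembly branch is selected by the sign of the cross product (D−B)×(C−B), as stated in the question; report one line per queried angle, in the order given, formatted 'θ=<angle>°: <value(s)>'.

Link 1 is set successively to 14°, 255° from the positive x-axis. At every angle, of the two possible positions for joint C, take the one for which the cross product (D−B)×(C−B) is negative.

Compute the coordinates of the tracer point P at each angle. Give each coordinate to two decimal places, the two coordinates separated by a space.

A=(0,0), D=(12.00,0)
θ=14°: B = A + 4.00·(cos14°, sin14°) = (3.8812, 0.9677)
θ=14°: |BD| = 8.1763
θ=14°: circle(B,9.00) ∩ circle(D,5.00): a=7.5127, h=4.9558
θ=14°:   candidates: C₊=(11.9276,4.9995) cross=40.520; C₋=(10.7545,-4.8424) cross=-40.520
θ=14°:   branch - wants cross < 0 → take C=(10.7545,-4.8424) (cross=-40.520)
θ=14°: ex = (C−B)/|BC| = (0.7637,-0.6456); ey = (0.6456,0.7637)
θ=14°: P = B + 1.81·ex + 1.74·ey = (6.3868,1.1281)
θ=255°: B = A + 4.00·(cos255°, sin255°) = (-1.0353, -3.8637)
θ=255°: |BD| = 13.5958
θ=255°: circle(B,9.00) ∩ circle(D,5.00): a=8.8574, h=1.5959
θ=255°:   candidates: C₊=(7.0034,0.1835) cross=21.698; C₋=(7.9104,-2.8767) cross=-21.698
θ=255°:   branch - wants cross < 0 → take C=(7.9104,-2.8767) (cross=-21.698)
θ=255°: ex = (C−B)/|BC| = (0.9940,0.1097); ey = (-0.1097,0.9940)
θ=255°: P = B + 1.81·ex + 1.74·ey = (0.5730,-1.9357)

θ=14°: 6.39 1.13
θ=255°: 0.57 -1.94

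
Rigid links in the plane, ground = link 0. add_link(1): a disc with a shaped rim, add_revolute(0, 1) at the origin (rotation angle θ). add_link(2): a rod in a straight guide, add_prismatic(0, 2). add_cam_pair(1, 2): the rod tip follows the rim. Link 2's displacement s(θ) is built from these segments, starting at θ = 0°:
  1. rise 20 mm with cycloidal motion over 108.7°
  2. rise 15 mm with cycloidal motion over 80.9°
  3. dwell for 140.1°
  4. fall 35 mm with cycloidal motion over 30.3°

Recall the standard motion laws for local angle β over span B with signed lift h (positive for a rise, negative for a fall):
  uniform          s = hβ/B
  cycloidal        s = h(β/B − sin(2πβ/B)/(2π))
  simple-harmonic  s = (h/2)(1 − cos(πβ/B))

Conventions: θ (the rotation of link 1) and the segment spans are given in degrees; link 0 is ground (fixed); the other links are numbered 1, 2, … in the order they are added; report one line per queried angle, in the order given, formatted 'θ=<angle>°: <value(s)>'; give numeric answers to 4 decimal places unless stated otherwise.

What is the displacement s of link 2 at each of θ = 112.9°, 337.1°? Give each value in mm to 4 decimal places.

segment 1 (0° to 108.7°, cycloidal, h = 20) is passed completely: s = 0.0000 + (20) = 20.0000
θ = 112.9° falls in segment 2 (108.7° to 189.6°, cycloidal, h = 15): β = 112.9 − 108.7 = 4.2°, B = 80.9°; Δs = 15·(0.0519 − sin(2π·0.0519)/(2π)) = 0.0137; s = 20.0000 + 0.0137 = 20.0137
segment 2 (108.7° to 189.6°, cycloidal, h = 15) is passed completely: s = 20.0000 + (15) = 35.0000
segment 3 (189.6° to 329.7°, dwell): s unchanged at 35.0000
θ = 337.1° falls in segment 4 (329.7° to 360°, cycloidal, h = -35): β = 337.1 − 329.7 = 7.4°, B = 30.3°; Δs = -35·(0.2442 − sin(2π·0.2442)/(2π)) = -2.9811; s = 35.0000 − 2.9811 = 32.0189

θ=112.9°: 20.0137
θ=337.1°: 32.0189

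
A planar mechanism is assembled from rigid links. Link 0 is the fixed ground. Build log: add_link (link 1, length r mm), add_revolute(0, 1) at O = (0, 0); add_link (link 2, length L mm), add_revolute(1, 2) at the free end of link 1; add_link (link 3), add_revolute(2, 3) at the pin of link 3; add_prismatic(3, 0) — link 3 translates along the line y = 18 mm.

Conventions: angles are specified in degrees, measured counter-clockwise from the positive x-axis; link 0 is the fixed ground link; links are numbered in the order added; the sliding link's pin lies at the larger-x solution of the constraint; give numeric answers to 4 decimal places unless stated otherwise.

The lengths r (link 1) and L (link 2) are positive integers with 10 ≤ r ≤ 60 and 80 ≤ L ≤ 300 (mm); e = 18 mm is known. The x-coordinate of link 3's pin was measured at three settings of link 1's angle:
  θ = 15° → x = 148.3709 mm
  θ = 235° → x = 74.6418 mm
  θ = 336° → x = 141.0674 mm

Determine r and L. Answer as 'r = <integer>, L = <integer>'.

constraint per measurement: (x − r cos θ)² + (r sin θ − e)² = L²
subtracting the θ₁ and θ₂ equations cancels the r² and L² terms:
r = (x₁² − x₂²) / (2[(x₁cos θ₁ + e sin θ₁) − (x₂cos θ₂ + e sin θ₂)]) = 40.0000 → r = 40
L² = (x₁ − r cos θ₁)² + (r sin θ₁ − e)² = 12100.0018 → L = 110.0000 → L = 110
check at θ₃=336°: x = 141.0674 (printed 141.0674) ✓

r = 40, L = 110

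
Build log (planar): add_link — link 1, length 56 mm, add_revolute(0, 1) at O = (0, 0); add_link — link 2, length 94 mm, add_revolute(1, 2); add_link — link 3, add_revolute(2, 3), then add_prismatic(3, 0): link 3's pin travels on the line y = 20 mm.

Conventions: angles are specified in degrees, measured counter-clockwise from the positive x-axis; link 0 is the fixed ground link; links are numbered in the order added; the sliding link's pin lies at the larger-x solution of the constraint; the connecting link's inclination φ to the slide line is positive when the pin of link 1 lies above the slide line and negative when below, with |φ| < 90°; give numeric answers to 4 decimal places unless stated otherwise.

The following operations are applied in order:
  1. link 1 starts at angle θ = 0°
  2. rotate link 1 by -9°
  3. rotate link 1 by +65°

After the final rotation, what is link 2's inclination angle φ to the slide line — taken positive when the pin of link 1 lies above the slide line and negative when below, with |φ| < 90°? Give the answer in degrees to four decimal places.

geometry: r = 56 mm, L = 94 mm, e = 20 mm; θ starts at 0°
rotate link 1 by -9°: θ ← 0° -9° = -9°
rotate link 1 by +65°: θ ← -9° +65° = 56°
h = r sin θ − e = 46.426104 − 20 = 26.426104
sin φ = h / L = 26.426104 / 94 = 0.28112877
φ = arcsin(0.28112877) = 16.327585°

16.3276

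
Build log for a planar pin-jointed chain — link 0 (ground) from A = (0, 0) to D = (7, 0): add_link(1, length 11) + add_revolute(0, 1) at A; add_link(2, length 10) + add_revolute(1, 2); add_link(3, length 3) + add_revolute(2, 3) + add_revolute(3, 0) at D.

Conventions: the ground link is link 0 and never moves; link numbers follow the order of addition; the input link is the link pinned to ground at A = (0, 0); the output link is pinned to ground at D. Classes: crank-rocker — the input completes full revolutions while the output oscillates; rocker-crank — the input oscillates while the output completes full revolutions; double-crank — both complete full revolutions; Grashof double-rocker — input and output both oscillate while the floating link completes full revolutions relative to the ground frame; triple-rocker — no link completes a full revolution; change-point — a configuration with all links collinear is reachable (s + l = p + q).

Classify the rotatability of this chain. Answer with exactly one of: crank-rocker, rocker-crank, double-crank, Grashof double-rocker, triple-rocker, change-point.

lengths: ground=7, input=11, coupler=10, output=3
sorted: s=3 (shortest), l=11 (longest), p+q=17
s + l = 14 vs p + q = 17
s + l < p + q (Grashof) with shortest = output link → rocker-crank

rocker-crank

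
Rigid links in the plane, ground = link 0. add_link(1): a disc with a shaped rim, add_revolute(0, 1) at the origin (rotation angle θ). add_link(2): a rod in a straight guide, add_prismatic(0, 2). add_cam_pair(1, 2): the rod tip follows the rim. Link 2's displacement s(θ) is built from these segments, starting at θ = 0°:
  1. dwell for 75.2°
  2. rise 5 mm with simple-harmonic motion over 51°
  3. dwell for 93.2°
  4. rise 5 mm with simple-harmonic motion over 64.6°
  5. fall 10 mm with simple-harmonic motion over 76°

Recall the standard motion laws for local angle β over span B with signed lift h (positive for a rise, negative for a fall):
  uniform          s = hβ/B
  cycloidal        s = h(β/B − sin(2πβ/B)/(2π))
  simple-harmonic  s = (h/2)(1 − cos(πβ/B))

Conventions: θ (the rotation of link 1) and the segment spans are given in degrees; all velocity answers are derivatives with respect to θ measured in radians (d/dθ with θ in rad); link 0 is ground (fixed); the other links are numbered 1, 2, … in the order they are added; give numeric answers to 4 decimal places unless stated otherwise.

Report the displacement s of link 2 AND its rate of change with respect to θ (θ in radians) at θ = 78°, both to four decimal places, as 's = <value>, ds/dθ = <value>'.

segment 1 (0° to 75.2°, dwell): s unchanged at 0.0000
θ = 78° falls in segment 2 (75.2° to 126.2°, simple-harmonic, h = 5): β = 78 − 75.2 = 2.8°, B = 51°; Δs = 5/2·(1 − cos(π·0.0549)) = 0.0371; s = 0.0000 + 0.0371 = 0.0371
velocity in seg [75.2°–126.2°] (simple-harmonic), θ in radians: β = 2.8° = 0.0489 rad, B = 51° = 0.8901 rad; ds/dθ = (πh/(2B)) sin(πβ/B) = (π·5/(2·0.8901)) sin(π·0.0549) = 1.514344 mm/rad

s = 0.0371, ds/dθ = 1.5143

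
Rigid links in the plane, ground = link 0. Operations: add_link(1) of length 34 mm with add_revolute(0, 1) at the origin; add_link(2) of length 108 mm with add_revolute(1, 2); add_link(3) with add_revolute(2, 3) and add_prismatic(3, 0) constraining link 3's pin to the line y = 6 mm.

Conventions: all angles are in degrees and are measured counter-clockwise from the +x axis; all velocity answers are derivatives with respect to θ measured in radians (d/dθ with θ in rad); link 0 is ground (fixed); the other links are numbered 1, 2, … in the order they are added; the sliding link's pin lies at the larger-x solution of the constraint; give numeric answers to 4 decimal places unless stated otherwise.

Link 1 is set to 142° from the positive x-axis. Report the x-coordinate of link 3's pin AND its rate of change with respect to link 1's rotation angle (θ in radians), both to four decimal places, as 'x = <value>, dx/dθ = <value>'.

geometry: r = 34 mm, L = 108 mm, e = 6 mm
crank pin P = (r cos θ, r sin θ) = (-26.792366, 20.932490)
h = r sin θ − e = 20.932490 − 6 = 14.932490
x = r cos θ + √(L² − h²) = -26.792366 + 106.962707 = 80.170342
dx/dθ = −r sin θ − h·r cos θ/√(L² − h²) (θ in radians; h = 14.932490) = -17.192152

x = 80.1703, dx/dθ = -17.1922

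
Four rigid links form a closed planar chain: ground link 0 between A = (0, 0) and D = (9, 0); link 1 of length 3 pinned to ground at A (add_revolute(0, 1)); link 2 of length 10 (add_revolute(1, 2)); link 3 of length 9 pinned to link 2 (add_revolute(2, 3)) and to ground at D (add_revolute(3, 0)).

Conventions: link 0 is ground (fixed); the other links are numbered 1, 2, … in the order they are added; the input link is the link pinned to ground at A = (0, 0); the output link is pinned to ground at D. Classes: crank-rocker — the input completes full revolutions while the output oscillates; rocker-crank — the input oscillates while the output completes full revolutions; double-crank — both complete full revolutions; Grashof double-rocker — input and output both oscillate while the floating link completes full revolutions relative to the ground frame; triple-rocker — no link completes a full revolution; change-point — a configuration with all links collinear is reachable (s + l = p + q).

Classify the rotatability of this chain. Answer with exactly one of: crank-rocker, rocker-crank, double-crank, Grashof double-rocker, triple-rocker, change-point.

lengths: ground=9, input=3, coupler=10, output=9
sorted: s=3 (shortest), l=10 (longest), p+q=18
s + l = 13 vs p + q = 18
s + l < p + q (Grashof) with shortest = input link → crank-rocker

crank-rocker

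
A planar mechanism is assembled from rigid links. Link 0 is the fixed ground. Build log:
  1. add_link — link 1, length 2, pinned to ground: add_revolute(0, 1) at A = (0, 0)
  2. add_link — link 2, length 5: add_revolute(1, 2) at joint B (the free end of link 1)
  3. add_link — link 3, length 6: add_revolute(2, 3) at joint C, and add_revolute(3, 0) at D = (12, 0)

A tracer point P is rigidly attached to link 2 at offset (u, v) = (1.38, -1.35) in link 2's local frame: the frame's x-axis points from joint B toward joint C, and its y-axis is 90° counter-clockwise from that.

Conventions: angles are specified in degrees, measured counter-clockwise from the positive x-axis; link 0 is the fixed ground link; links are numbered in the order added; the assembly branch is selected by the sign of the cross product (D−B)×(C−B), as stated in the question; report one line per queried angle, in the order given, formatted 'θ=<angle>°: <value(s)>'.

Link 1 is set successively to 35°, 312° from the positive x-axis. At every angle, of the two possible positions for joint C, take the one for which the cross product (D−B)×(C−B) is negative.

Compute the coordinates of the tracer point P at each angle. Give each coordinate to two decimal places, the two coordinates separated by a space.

A=(0,0), D=(12.00,0)
θ=35°: B = A + 2.00·(cos35°, sin35°) = (1.6383, 1.1472)
θ=35°: |BD| = 10.4250
θ=35°: circle(B,5.00) ∩ circle(D,6.00): a=4.6849, h=1.7469
θ=35°:   candidates: C₊=(6.4870,2.3679) cross=18.211; C₋=(6.1026,-1.1046) cross=-18.211
θ=35°:   branch - wants cross < 0 → take C=(6.1026,-1.1046) (cross=-18.211)
θ=35°: ex = (C−B)/|BC| = (0.8929,-0.4504); ey = (0.4504,0.8929)
θ=35°: P = B + 1.38·ex + -1.35·ey = (2.2625,-0.6797)
θ=312°: B = A + 2.00·(cos312°, sin312°) = (1.3383, -1.4863)
θ=312°: |BD| = 10.7648
θ=312°: circle(B,5.00) ∩ circle(D,6.00): a=4.8715, h=1.1263
θ=312°:   candidates: C₊=(6.0076,0.3018) cross=12.124; C₋=(6.3186,-1.9292) cross=-12.124
θ=312°:   branch - wants cross < 0 → take C=(6.3186,-1.9292) (cross=-12.124)
θ=312°: ex = (C−B)/|BC| = (0.9961,-0.0886); ey = (0.0886,0.9961)
θ=312°: P = B + 1.38·ex + -1.35·ey = (2.5933,-2.9532)

θ=35°: 2.26 -0.68
θ=312°: 2.59 -2.95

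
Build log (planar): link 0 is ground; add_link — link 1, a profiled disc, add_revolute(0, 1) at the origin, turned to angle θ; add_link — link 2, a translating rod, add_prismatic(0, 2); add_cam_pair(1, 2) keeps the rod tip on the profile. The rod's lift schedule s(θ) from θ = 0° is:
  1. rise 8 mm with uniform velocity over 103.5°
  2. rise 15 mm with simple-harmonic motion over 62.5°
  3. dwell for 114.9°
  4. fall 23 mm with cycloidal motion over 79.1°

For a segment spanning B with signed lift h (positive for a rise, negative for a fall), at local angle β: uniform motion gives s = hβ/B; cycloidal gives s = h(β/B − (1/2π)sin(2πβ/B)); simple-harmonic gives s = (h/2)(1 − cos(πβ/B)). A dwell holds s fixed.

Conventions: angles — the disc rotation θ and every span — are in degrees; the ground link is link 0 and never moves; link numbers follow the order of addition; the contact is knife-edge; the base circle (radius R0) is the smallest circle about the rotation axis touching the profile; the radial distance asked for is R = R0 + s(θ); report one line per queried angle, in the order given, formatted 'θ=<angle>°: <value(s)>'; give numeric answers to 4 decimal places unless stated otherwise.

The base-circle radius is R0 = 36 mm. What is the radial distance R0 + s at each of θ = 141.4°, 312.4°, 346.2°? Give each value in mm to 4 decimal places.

seg 1 [0°–103.5°] uniform, h=8: full span → s += 8 → s = 8.0000
seg 2 [103.5°–166°] simple-harmonic, h=15: θ=141.4° here. β=37.9, B=62.5. 15/2·(1 − cos(π·0.6064)) = 9.9606 → s = 17.9606
seg 2 [103.5°–166°] simple-harmonic, h=15: full span → s += 15 → s = 23.0000
seg 3 [166°–280.9°] dwell: s stays 23.0000
seg 4 [280.9°–360°] cycloidal, h=-23: θ=312.4° here. β=31.5, B=79.1. -23·(0.3982 − sin(2π·0.3982)/(2π)) = -6.9749 → s = 16.0251
seg 4 [280.9°–360°] cycloidal, h=-23: θ=346.2° here. β=65.3, B=79.1. -23·(0.8255 − sin(2π·0.8255)/(2π)) = -22.2433 → s = 0.7567
θ=141.4°: R = R0 + s = 36 + 17.9606 = 53.9606
θ=312.4°: R = R0 + s = 36 + 16.0251 = 52.0251
θ=346.2°: R = R0 + s = 36 + 0.7567 = 36.7567

θ=141.4°: 53.9606
θ=312.4°: 52.0251
θ=346.2°: 36.7567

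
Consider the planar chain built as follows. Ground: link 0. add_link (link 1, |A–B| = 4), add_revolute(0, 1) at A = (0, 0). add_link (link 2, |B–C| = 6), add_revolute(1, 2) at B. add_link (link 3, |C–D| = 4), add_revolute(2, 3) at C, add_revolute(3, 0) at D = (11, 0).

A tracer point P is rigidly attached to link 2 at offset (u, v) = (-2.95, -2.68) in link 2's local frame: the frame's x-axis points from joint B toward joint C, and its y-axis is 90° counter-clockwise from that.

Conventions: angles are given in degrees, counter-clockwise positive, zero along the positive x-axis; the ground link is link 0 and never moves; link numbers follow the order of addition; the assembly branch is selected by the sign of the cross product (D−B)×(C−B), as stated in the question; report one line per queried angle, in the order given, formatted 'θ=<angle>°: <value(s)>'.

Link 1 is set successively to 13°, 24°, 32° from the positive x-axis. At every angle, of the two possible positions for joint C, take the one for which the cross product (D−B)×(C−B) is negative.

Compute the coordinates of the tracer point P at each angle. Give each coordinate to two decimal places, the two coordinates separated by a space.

A=(0,0), D=(11.00,0)
θ=13°: B = A + 4.00·(cos13°, sin13°) = (3.8975, 0.8998)
θ=13°: |BD| = 7.1593
θ=13°: circle(B,6.00) ∩ circle(D,4.00): a=4.9764, h=3.3519
θ=13°:   candidates: C₊=(9.2557,3.5997) cross=23.997; C₋=(8.4132,-3.0510) cross=-23.997
θ=13°:   branch - wants cross < 0 → take C=(8.4132,-3.0510) (cross=-23.997)
θ=13°: ex = (C−B)/|BC| = (0.7526,-0.6585); ey = (0.6585,0.7526)
θ=13°: P = B + -2.95·ex + -2.68·ey = (-0.0874,0.8253)
θ=24°: B = A + 4.00·(cos24°, sin24°) = (3.6542, 1.6269)
θ=24°: |BD| = 7.5238
θ=24°: circle(B,6.00) ∩ circle(D,4.00): a=5.0910, h=3.1751
θ=24°:   candidates: C₊=(9.3113,3.6261) cross=23.889; C₋=(7.9382,-2.5739) cross=-23.889
θ=24°:   branch - wants cross < 0 → take C=(7.9382,-2.5739) (cross=-23.889)
θ=24°: ex = (C−B)/|BC| = (0.7140,-0.7001); ey = (0.7001,0.7140)
θ=24°: P = B + -2.95·ex + -2.68·ey = (-0.3285,1.7789)
θ=32°: B = A + 4.00·(cos32°, sin32°) = (3.3922, 2.1197)
θ=32°: |BD| = 7.8976
θ=32°: circle(B,6.00) ∩ circle(D,4.00): a=5.2150, h=2.9671
θ=32°:   candidates: C₊=(9.2122,3.5782) cross=23.433; C₋=(7.6195,-2.1383) cross=-23.433
θ=32°:   branch - wants cross < 0 → take C=(7.6195,-2.1383) (cross=-23.433)
θ=32°: ex = (C−B)/|BC| = (0.7045,-0.7097); ey = (0.7097,0.7045)
θ=32°: P = B + -2.95·ex + -2.68·ey = (-0.5881,2.3250)

θ=13°: -0.09 0.83
θ=24°: -0.33 1.78
θ=32°: -0.59 2.32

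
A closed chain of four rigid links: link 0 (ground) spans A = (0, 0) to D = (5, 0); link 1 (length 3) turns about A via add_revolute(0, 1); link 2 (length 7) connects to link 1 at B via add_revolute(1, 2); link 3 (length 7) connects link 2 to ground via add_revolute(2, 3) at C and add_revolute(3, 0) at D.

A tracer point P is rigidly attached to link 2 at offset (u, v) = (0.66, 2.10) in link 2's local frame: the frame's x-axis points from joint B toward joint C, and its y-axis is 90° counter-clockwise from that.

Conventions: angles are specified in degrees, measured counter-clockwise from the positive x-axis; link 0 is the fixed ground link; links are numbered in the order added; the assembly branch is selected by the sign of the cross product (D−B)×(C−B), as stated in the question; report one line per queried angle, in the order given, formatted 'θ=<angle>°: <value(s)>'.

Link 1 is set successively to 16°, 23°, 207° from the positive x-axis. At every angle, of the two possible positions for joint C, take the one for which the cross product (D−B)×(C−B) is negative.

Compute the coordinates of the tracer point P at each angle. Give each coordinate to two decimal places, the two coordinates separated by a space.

A=(0,0), D=(5.00,0)
θ=16°: B = A + 3.00·(cos16°, sin16°) = (2.8838, 0.8269)
θ=16°: |BD| = 2.2720
θ=16°: circle(B,7.00) ∩ circle(D,7.00): a=1.1360, h=6.9072
θ=16°:   candidates: C₊=(6.4558,6.8469) cross=15.693; C₋=(1.4280,-6.0200) cross=-15.693
θ=16°:   branch - wants cross < 0 → take C=(1.4280,-6.0200) (cross=-15.693)
θ=16°: ex = (C−B)/|BC| = (-0.2080,-0.9781); ey = (0.9781,-0.2080)
θ=16°: P = B + 0.66·ex + 2.10·ey = (4.8006,-0.2554)
θ=23°: B = A + 3.00·(cos23°, sin23°) = (2.7615, 1.1722)
θ=23°: |BD| = 2.5268
θ=23°: circle(B,7.00) ∩ circle(D,7.00): a=1.2634, h=6.8850
θ=23°:   candidates: C₊=(7.0747,6.6855) cross=17.397; C₋=(0.6868,-5.5133) cross=-17.397
θ=23°:   branch - wants cross < 0 → take C=(0.6868,-5.5133) (cross=-17.397)
θ=23°: ex = (C−B)/|BC| = (-0.2964,-0.9551); ey = (0.9551,-0.2964)
θ=23°: P = B + 0.66·ex + 2.10·ey = (4.5715,-0.0806)
θ=207°: B = A + 3.00·(cos207°, sin207°) = (-2.6730, -1.3620)
θ=207°: |BD| = 7.7930
θ=207°: circle(B,7.00) ∩ circle(D,7.00): a=3.8965, h=5.8153
θ=207°:   candidates: C₊=(0.1472,5.0448) cross=45.318; C₋=(2.1798,-6.4068) cross=-45.318
θ=207°:   branch - wants cross < 0 → take C=(2.1798,-6.4068) (cross=-45.318)
θ=207°: ex = (C−B)/|BC| = (0.6933,-0.7207); ey = (0.7207,0.6933)
θ=207°: P = B + 0.66·ex + 2.10·ey = (-0.7020,-0.3818)

θ=16°: 4.80 -0.26
θ=23°: 4.57 -0.08
θ=207°: -0.70 -0.38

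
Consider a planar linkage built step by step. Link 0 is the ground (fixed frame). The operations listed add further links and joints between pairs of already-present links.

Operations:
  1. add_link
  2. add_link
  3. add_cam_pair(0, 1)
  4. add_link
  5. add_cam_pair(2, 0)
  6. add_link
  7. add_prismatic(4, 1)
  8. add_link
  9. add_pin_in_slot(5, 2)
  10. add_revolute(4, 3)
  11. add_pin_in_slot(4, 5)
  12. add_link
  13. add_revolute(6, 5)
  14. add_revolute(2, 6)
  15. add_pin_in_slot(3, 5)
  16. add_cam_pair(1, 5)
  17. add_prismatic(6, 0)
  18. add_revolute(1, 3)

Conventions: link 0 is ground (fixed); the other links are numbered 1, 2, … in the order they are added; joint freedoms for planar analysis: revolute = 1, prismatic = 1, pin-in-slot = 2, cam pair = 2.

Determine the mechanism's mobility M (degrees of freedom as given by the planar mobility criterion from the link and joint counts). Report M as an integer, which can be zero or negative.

ground; <1,0,0>
#1 <2,0,0>
#2 <3,0,0>
C:0↔1 J2 <3,0,1>
#3 <4,0,1>
C:2↔0 J2 <4,0,2>
#4 <5,0,2>
P:4↔1 J1 <5,1,2>
#5 <6,1,2>
PS:5↔2 J2 <6,1,3>
R:4↔3 J1 <6,2,3>
PS:4↔5 J2 <6,2,4>
#6 <7,2,4>
R:6↔5 J1 <7,3,4>
R:2↔6 J1 <7,4,4>
PS:3↔5 J2 <7,4,5>
C:1↔5 J2 <7,4,6>
P:6↔0 J1 <7,5,6>
R:1↔3 J1 <7,6,6>
3×6 − 2×6 − 1×6 = 0

M = 0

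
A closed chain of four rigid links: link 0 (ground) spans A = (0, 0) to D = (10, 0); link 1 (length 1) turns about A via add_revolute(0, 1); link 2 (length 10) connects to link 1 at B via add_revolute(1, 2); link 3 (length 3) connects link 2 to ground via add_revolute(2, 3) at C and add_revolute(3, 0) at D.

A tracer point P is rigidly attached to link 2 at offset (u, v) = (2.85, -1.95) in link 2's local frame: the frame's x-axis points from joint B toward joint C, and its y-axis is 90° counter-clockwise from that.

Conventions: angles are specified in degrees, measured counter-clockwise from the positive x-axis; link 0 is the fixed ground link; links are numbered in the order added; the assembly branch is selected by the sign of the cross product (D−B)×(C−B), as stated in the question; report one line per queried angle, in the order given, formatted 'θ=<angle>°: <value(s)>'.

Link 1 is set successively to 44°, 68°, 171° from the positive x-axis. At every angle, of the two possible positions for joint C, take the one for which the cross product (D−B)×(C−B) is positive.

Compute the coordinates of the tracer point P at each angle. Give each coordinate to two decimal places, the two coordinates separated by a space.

A=(0,0), D=(10.00,0)
θ=44°: B = A + 1.00·(cos44°, sin44°) = (0.7193, 0.6947)
θ=44°: |BD| = 9.3066
θ=44°: circle(B,10.00) ∩ circle(D,3.00): a=9.5423, h=2.9907
θ=44°:   candidates: C₊=(10.4583,2.9648) cross=27.834; C₋=(10.0118,-3.0000) cross=-27.834
θ=44°:   branch + wants cross > 0 → take C=(10.4583,2.9648) (cross=27.834)
θ=44°: ex = (C−B)/|BC| = (0.9739,0.2270); ey = (-0.2270,0.9739)
θ=44°: P = B + 2.85·ex + -1.95·ey = (3.9376,-0.5574)
θ=68°: B = A + 1.00·(cos68°, sin68°) = (0.3746, 0.9272)
θ=68°: |BD| = 9.6699
θ=68°: circle(B,10.00) ∩ circle(D,3.00): a=9.5403, h=2.9972
θ=68°:   candidates: C₊=(10.1583,2.9958) cross=28.983; C₋=(9.5835,-2.9710) cross=-28.983
θ=68°:   branch + wants cross > 0 → take C=(10.1583,2.9958) (cross=28.983)
θ=68°: ex = (C−B)/|BC| = (0.9784,0.2069); ey = (-0.2069,0.9784)
θ=68°: P = B + 2.85·ex + -1.95·ey = (3.5663,-0.3911)
θ=171°: B = A + 1.00·(cos171°, sin171°) = (-0.9877, 0.1564)
θ=171°: |BD| = 10.9888
θ=171°: circle(B,10.00) ∩ circle(D,3.00): a=9.6350, h=2.6772
θ=171°:   candidates: C₊=(8.6844,2.6962) cross=29.419; C₋=(8.6082,-2.6576) cross=-29.419
θ=171°:   branch + wants cross > 0 → take C=(8.6844,2.6962) (cross=29.419)
θ=171°: ex = (C−B)/|BC| = (0.9672,0.2540); ey = (-0.2540,0.9672)
θ=171°: P = B + 2.85·ex + -1.95·ey = (2.2641,-1.0058)

θ=44°: 3.94 -0.56
θ=68°: 3.57 -0.39
θ=171°: 2.26 -1.01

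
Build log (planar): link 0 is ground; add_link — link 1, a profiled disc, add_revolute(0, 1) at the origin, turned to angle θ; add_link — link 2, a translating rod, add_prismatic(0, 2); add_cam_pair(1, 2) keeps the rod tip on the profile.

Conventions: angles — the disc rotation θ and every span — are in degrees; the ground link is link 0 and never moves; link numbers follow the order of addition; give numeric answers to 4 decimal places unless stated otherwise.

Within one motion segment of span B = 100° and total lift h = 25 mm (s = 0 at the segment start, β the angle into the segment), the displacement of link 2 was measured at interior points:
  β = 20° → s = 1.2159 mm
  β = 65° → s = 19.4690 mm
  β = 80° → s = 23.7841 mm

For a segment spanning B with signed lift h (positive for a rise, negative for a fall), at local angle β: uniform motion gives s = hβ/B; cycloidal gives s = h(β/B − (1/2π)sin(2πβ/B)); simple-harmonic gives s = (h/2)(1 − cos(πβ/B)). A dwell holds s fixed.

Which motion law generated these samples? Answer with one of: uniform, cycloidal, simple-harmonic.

candidates at β/B = r: uniform s = h·r (linear in β); cycloidal s = h·(r − sin(2πr)/(2π)); simple-harmonic s = (h/2)(1 − cos(πr))
β=20°: printed 1.2159 | uniform 5.0000, cycloidal 1.2159, simple-harmonic 2.3873
β=65°: printed 19.4690 | uniform 16.2500, cycloidal 19.4690, simple-harmonic 18.1749
β=80°: printed 23.7841 | uniform 20.0000, cycloidal 23.7841, simple-harmonic 22.6127
only one law matches every sample → cycloidal

cycloidal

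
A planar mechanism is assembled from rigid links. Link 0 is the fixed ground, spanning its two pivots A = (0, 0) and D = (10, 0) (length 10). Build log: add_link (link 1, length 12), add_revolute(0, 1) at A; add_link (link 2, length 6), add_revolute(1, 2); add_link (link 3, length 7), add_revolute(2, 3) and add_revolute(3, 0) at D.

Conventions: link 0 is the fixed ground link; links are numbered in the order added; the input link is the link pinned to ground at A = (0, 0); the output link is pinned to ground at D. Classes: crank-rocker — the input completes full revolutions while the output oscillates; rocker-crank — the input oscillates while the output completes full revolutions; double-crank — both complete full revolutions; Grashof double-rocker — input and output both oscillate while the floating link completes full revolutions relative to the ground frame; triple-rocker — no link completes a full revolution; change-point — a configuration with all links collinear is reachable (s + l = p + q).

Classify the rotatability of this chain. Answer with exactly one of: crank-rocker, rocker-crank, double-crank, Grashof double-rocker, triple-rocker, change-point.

lengths: ground=10, input=12, coupler=6, output=7
sorted: s=6 (shortest), l=12 (longest), p+q=17
s + l = 18 vs p + q = 17
s + l > p + q → non-Grashof → no link fully rotates → triple-rocker

triple-rocker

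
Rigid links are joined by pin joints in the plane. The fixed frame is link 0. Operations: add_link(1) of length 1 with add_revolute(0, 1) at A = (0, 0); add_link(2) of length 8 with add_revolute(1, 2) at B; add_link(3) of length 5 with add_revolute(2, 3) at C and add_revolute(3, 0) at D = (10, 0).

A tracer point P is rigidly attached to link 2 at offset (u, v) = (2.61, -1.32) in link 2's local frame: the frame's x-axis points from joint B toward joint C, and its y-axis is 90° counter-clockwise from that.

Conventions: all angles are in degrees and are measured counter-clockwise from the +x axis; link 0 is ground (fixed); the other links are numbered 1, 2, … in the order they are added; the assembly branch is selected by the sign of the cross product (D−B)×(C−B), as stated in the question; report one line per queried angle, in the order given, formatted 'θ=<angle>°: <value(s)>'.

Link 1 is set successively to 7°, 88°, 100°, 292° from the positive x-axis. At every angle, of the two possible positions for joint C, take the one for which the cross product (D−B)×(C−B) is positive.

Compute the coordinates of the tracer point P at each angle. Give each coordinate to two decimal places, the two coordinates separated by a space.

A=(0,0), D=(10.00,0)
θ=7°: B = A + 1.00·(cos7°, sin7°) = (0.9925, 0.1219)
θ=7°: |BD| = 9.0083
θ=7°: circle(B,8.00) ∩ circle(D,5.00): a=6.6688, h=4.4189
θ=7°:   candidates: C₊=(7.7205,4.4502) cross=39.807; C₋=(7.6010,-4.3869) cross=-39.807
θ=7°:   branch + wants cross > 0 → take C=(7.7205,4.4502) (cross=39.807)
θ=7°: ex = (C−B)/|BC| = (0.8410,0.5410); ey = (-0.5410,0.8410)
θ=7°: P = B + 2.61·ex + -1.32·ey = (3.9017,0.4239)
θ=88°: B = A + 1.00·(cos88°, sin88°) = (0.0349, 0.9994)
θ=88°: |BD| = 10.0151
θ=88°: circle(B,8.00) ∩ circle(D,5.00): a=6.9546, h=3.9539
θ=88°:   candidates: C₊=(7.3493,4.2396) cross=39.599; C₋=(6.5602,-3.6288) cross=-39.599
θ=88°:   branch + wants cross > 0 → take C=(7.3493,4.2396) (cross=39.599)
θ=88°: ex = (C−B)/|BC| = (0.9143,0.4050); ey = (-0.4050,0.9143)
θ=88°: P = B + 2.61·ex + -1.32·ey = (2.9559,0.8496)
θ=100°: B = A + 1.00·(cos100°, sin100°) = (-0.1736, 0.9848)
θ=100°: |BD| = 10.2212
θ=100°: circle(B,8.00) ∩ circle(D,5.00): a=7.0184, h=3.8395
θ=100°:   candidates: C₊=(7.1820,4.1303) cross=39.245; C₋=(6.4422,-3.5131) cross=-39.245
θ=100°:   branch + wants cross > 0 → take C=(7.1820,4.1303) (cross=39.245)
θ=100°: ex = (C−B)/|BC| = (0.9195,0.3932); ey = (-0.3932,0.9195)
θ=100°: P = B + 2.61·ex + -1.32·ey = (2.7451,0.7973)
θ=292°: B = A + 1.00·(cos292°, sin292°) = (0.3746, -0.9272)
θ=292°: |BD| = 9.6699
θ=292°: circle(B,8.00) ∩ circle(D,5.00): a=6.8515, h=4.1300
θ=292°:   candidates: C₊=(6.7986,3.8407) cross=39.936; C₋=(7.5906,-4.3812) cross=-39.936
θ=292°:   branch + wants cross > 0 → take C=(6.7986,3.8407) (cross=39.936)
θ=292°: ex = (C−B)/|BC| = (0.8030,0.5960); ey = (-0.5960,0.8030)
θ=292°: P = B + 2.61·ex + -1.32·ey = (3.2571,-0.4316)

θ=7°: 3.90 0.42
θ=88°: 2.96 0.85
θ=100°: 2.75 0.80
θ=292°: 3.26 -0.43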